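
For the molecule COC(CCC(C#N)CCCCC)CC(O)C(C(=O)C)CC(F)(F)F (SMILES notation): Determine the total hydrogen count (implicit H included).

30

Walk through each heavy atom and fill implicit hydrogens from standard valence (C 4, N 3, O 2, S 2, halogen 1):
  atom 1: C, bond orders sum to 1 (valence 4) → 3 H
  atom 2: O, bond orders sum to 2 (valence 2) → 0 H
  atom 3: C, bond orders sum to 3 (valence 4) → 1 H
  atom 4: C, bond orders sum to 2 (valence 4) → 2 H
  atom 5: C, bond orders sum to 2 (valence 4) → 2 H
  atom 6: C, bond orders sum to 3 (valence 4) → 1 H
  atom 7: C, bond orders sum to 4 (valence 4) → 0 H
  atom 8: N, bond orders sum to 3 (valence 3) → 0 H
  atom 9: C, bond orders sum to 2 (valence 4) → 2 H
  atom 10: C, bond orders sum to 2 (valence 4) → 2 H
  atom 11: C, bond orders sum to 2 (valence 4) → 2 H
  atom 12: C, bond orders sum to 2 (valence 4) → 2 H
  atom 13: C, bond orders sum to 1 (valence 4) → 3 H
  atom 14: C, bond orders sum to 2 (valence 4) → 2 H
  atom 15: C, bond orders sum to 3 (valence 4) → 1 H
  atom 16: O, bond orders sum to 1 (valence 2) → 1 H
  atom 17: C, bond orders sum to 3 (valence 4) → 1 H
  atom 18: C, bond orders sum to 4 (valence 4) → 0 H
  atom 19: O, bond orders sum to 2 (valence 2) → 0 H
  atom 20: C, bond orders sum to 1 (valence 4) → 3 H
  atom 21: C, bond orders sum to 2 (valence 4) → 2 H
  atom 22: C, bond orders sum to 4 (valence 4) → 0 H
  atom 23: F (halogen, monovalent) → 0 H
  atom 24: F (halogen, monovalent) → 0 H
  atom 25: F (halogen, monovalent) → 0 H
Total hydrogens: 30.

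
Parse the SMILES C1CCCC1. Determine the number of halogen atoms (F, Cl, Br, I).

Scan the SMILES for the halogen motif — none present.

0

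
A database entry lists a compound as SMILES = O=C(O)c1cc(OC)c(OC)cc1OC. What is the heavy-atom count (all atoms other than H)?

15

Every atom symbol written in the SMILES (organic subset) is one heavy atom; implicit H are not written.
Heavy atoms by element → C:10, O:5.
Total: 15.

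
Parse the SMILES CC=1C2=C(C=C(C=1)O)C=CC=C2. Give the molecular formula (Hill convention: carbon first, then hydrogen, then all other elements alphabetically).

Walk through each heavy atom and fill implicit hydrogens from standard valence (C 4, N 3, O 2, S 2, halogen 1):
  atom 1: C, bond orders sum to 1 (valence 4) → 3 H
  atom 2: C, bond orders sum to 4 (valence 4) → 0 H
  atom 3: C, bond orders sum to 4 (valence 4) → 0 H
  atom 4: C, bond orders sum to 4 (valence 4) → 0 H
  atom 5: C, bond orders sum to 3 (valence 4) → 1 H
  atom 6: C, bond orders sum to 4 (valence 4) → 0 H
  atom 7: C, bond orders sum to 3 (valence 4) → 1 H
  atom 8: O, bond orders sum to 1 (valence 2) → 1 H
  atom 9: C, bond orders sum to 3 (valence 4) → 1 H
  atom 10: C, bond orders sum to 3 (valence 4) → 1 H
  atom 11: C, bond orders sum to 3 (valence 4) → 1 H
  atom 12: C, bond orders sum to 3 (valence 4) → 1 H
Totals → C:11, H:10, O:1.
In Hill order: C11H10O.

C11H10O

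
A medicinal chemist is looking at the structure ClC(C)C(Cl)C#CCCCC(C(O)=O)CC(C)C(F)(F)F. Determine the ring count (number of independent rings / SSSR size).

0

In SMILES, each pair of matching ring-closure digits denotes one ring-closing bond; the number of such bonds equals the number of independent rings.
Ring-closure bonds here: 0.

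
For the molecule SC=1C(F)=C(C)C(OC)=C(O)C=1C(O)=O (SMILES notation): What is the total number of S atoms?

Scan the SMILES for S atoms (remember two-letter symbols like Cl and Br are single atoms).
Sulfur count: 1.

1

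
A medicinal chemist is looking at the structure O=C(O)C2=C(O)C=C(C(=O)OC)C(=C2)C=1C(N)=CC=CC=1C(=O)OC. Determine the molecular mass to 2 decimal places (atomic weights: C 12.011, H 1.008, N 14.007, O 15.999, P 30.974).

First, the molecular formula is C17H15NO7 (counting implicit H from valence).
  C: 17 × 12.011 = 204.187
  H: 15 × 1.008 = 15.120
  N: 1 × 14.007 = 14.007
  O: 7 × 15.999 = 111.993
Sum: 17×12.011 + 15×1.008 + 1×14.007 + 7×15.999 = 345.307 → 345.31 g/mol.

345.31 g/mol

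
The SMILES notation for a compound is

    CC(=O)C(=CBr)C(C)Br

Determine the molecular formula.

C6H8Br2O

Walk through each heavy atom and fill implicit hydrogens from standard valence (C 4, N 3, O 2, S 2, halogen 1):
  atom 1: C, bond orders sum to 1 (valence 4) → 3 H
  atom 2: C, bond orders sum to 4 (valence 4) → 0 H
  atom 3: O, bond orders sum to 2 (valence 2) → 0 H
  atom 4: C, bond orders sum to 4 (valence 4) → 0 H
  atom 5: C, bond orders sum to 3 (valence 4) → 1 H
  atom 6: Br (halogen, monovalent) → 0 H
  atom 7: C, bond orders sum to 3 (valence 4) → 1 H
  atom 8: C, bond orders sum to 1 (valence 4) → 3 H
  atom 9: Br (halogen, monovalent) → 0 H
Totals → C:6, H:8, Br:2, O:1.
In Hill order: C6H8Br2O.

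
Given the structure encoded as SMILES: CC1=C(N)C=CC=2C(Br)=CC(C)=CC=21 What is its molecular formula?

Walk through each heavy atom and fill implicit hydrogens from standard valence (C 4, N 3, O 2, S 2, halogen 1):
  atom 1: C, bond orders sum to 1 (valence 4) → 3 H
  atom 2: C, bond orders sum to 4 (valence 4) → 0 H
  atom 3: C, bond orders sum to 4 (valence 4) → 0 H
  atom 4: N, bond orders sum to 1 (valence 3) → 2 H
  atom 5: C, bond orders sum to 3 (valence 4) → 1 H
  atom 6: C, bond orders sum to 3 (valence 4) → 1 H
  atom 7: C, bond orders sum to 4 (valence 4) → 0 H
  atom 8: C, bond orders sum to 4 (valence 4) → 0 H
  atom 9: Br (halogen, monovalent) → 0 H
  atom 10: C, bond orders sum to 3 (valence 4) → 1 H
  atom 11: C, bond orders sum to 4 (valence 4) → 0 H
  atom 12: C, bond orders sum to 1 (valence 4) → 3 H
  atom 13: C, bond orders sum to 3 (valence 4) → 1 H
  atom 14: C, bond orders sum to 4 (valence 4) → 0 H
Totals → C:12, H:12, Br:1, N:1.
In Hill order: C12H12BrN.

C12H12BrN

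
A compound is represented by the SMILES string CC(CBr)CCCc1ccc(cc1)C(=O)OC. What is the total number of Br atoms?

Scan the SMILES for Br atoms (remember two-letter symbols like Cl and Br are single atoms).
Bromine count: 1.

1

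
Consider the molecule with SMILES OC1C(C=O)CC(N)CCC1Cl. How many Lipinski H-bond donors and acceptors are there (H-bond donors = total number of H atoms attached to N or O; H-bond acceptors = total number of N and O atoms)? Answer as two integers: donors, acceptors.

3, 3

Donors: find every N or O and count the H atoms it carries.
  atom 1 (O): bond orders sum to 1 → 1 H
  atom 5 (O): bond orders sum to 2 → 0 H
  atom 8 (N): bond orders sum to 1 → 2 H
Lipinski HBD = 3.
Acceptors: N atoms = 1, O atoms = 2 → HBA = 3.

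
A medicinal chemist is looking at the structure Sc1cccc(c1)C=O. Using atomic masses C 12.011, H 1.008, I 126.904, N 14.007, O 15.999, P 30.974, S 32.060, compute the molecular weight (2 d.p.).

First, the molecular formula is C7H6OS (counting implicit H from valence).
  C: 7 × 12.011 = 84.077
  H: 6 × 1.008 = 6.048
  O: 1 × 15.999 = 15.999
  S: 1 × 32.060 = 32.060
Sum: 7×12.011 + 6×1.008 + 1×15.999 + 1×32.060 = 138.184 → 138.18 g/mol.

138.18 g/mol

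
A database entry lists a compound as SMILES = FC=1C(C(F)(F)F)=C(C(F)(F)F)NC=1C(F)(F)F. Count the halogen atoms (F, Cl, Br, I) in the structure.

10

Halogen atoms appear at heavy-atom positions 1, 5, 6, 7, 10, 11, 12, 16, 17, 18 (10×F).
Halogen count: 10.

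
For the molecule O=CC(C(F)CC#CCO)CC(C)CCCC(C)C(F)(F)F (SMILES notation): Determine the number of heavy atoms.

Every atom symbol written in the SMILES (organic subset) is one heavy atom; implicit H are not written.
Heavy atoms by element → C:16, F:4, O:2.
Total: 22.

22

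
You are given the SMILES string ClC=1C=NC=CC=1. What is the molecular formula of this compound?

Walk through each heavy atom and fill implicit hydrogens from standard valence (C 4, N 3, O 2, S 2, halogen 1):
  atom 1: Cl (halogen, monovalent) → 0 H
  atom 2: C, bond orders sum to 4 (valence 4) → 0 H
  atom 3: C, bond orders sum to 3 (valence 4) → 1 H
  atom 4: N, bond orders sum to 3 (valence 3) → 0 H
  atom 5: C, bond orders sum to 3 (valence 4) → 1 H
  atom 6: C, bond orders sum to 3 (valence 4) → 1 H
  atom 7: C, bond orders sum to 3 (valence 4) → 1 H
Totals → C:5, H:4, Cl:1, N:1.
In Hill order: C5H4ClN.

C5H4ClN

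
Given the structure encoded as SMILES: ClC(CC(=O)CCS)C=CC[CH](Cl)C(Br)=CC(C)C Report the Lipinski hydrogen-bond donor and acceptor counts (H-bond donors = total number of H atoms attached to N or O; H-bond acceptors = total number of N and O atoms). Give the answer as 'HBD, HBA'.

Donors: find every N or O and count the H atoms it carries.
  atom 5 (O): bond orders sum to 2 → 0 H
Lipinski HBD = 0.
Acceptors: N atoms = 0, O atoms = 1 → HBA = 1.

0, 1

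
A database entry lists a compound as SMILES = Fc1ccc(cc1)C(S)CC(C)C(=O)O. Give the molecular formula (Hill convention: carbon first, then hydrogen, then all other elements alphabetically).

C11H13FO2S

Walk through each heavy atom and fill implicit hydrogens from standard valence (C 4, N 3, O 2, S 2, halogen 1); for lowercase aromatic atoms, an aromatic c carries 1 H when it has two neighbours and 0 H with three, and aromatic n carries 0 H:
  atom 1: F (halogen, monovalent) → 0 H
  atom 2: aromatic c, 3 neighbours → 0 H
  atom 3: aromatic c, 2 neighbours → 1 H
  atom 4: aromatic c, 2 neighbours → 1 H
  atom 5: aromatic c, 3 neighbours → 0 H
  atom 6: aromatic c, 2 neighbours → 1 H
  atom 7: aromatic c, 2 neighbours → 1 H
  atom 8: C, bond orders sum to 3 (valence 4) → 1 H
  atom 9: S, bond orders sum to 1 (valence 2) → 1 H
  atom 10: C, bond orders sum to 2 (valence 4) → 2 H
  atom 11: C, bond orders sum to 3 (valence 4) → 1 H
  atom 12: C, bond orders sum to 1 (valence 4) → 3 H
  atom 13: C, bond orders sum to 4 (valence 4) → 0 H
  atom 14: O, bond orders sum to 2 (valence 2) → 0 H
  atom 15: O, bond orders sum to 1 (valence 2) → 1 H
Totals → C:11, H:13, F:1, O:2, S:1.
In Hill order: C11H13FO2S.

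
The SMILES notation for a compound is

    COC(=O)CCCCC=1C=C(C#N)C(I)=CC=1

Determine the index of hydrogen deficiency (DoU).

Degree of unsaturation = (number of rings) + (number of π bonds).
Ring closures in the SMILES: 1.
π bonds: 4 double bonds (each 1 DoU), 1 triple bond (each 2 DoU) → 6 DoU from unsaturation.
Total DoU = 1 + 6 = 7.

7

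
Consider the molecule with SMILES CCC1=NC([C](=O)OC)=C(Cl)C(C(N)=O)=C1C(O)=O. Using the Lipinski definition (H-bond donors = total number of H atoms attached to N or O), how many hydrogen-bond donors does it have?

3

Donors: find every N or O and count the H atoms it carries.
  atom 4 (N): bond orders sum to 3 → 0 H
  atom 7 (O): bond orders sum to 2 → 0 H
  atom 8 (O): bond orders sum to 2 → 0 H
  atom 14 (N): bond orders sum to 1 → 2 H
  atom 15 (O): bond orders sum to 2 → 0 H
  atom 18 (O): bond orders sum to 1 → 1 H
  atom 19 (O): bond orders sum to 2 → 0 H
Lipinski HBD = 3.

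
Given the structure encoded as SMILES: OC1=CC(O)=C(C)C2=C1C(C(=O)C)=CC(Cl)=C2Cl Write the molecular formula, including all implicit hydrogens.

C13H10Cl2O3

Walk through each heavy atom and fill implicit hydrogens from standard valence (C 4, N 3, O 2, S 2, halogen 1):
  atom 1: O, bond orders sum to 1 (valence 2) → 1 H
  atom 2: C, bond orders sum to 4 (valence 4) → 0 H
  atom 3: C, bond orders sum to 3 (valence 4) → 1 H
  atom 4: C, bond orders sum to 4 (valence 4) → 0 H
  atom 5: O, bond orders sum to 1 (valence 2) → 1 H
  atom 6: C, bond orders sum to 4 (valence 4) → 0 H
  atom 7: C, bond orders sum to 1 (valence 4) → 3 H
  atom 8: C, bond orders sum to 4 (valence 4) → 0 H
  atom 9: C, bond orders sum to 4 (valence 4) → 0 H
  atom 10: C, bond orders sum to 4 (valence 4) → 0 H
  atom 11: C, bond orders sum to 4 (valence 4) → 0 H
  atom 12: O, bond orders sum to 2 (valence 2) → 0 H
  atom 13: C, bond orders sum to 1 (valence 4) → 3 H
  atom 14: C, bond orders sum to 3 (valence 4) → 1 H
  atom 15: C, bond orders sum to 4 (valence 4) → 0 H
  atom 16: Cl (halogen, monovalent) → 0 H
  atom 17: C, bond orders sum to 4 (valence 4) → 0 H
  atom 18: Cl (halogen, monovalent) → 0 H
Totals → C:13, H:10, Cl:2, O:3.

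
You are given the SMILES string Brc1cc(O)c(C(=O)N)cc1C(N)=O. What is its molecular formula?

C8H7BrN2O3

Walk through each heavy atom and fill implicit hydrogens from standard valence (C 4, N 3, O 2, S 2, halogen 1); for lowercase aromatic atoms, an aromatic c carries 1 H when it has two neighbours and 0 H with three, and aromatic n carries 0 H:
  atom 1: Br (halogen, monovalent) → 0 H
  atom 2: aromatic c, 3 neighbours → 0 H
  atom 3: aromatic c, 2 neighbours → 1 H
  atom 4: aromatic c, 3 neighbours → 0 H
  atom 5: O, bond orders sum to 1 (valence 2) → 1 H
  atom 6: aromatic c, 3 neighbours → 0 H
  atom 7: C, bond orders sum to 4 (valence 4) → 0 H
  atom 8: O, bond orders sum to 2 (valence 2) → 0 H
  atom 9: N, bond orders sum to 1 (valence 3) → 2 H
  atom 10: aromatic c, 2 neighbours → 1 H
  atom 11: aromatic c, 3 neighbours → 0 H
  atom 12: C, bond orders sum to 4 (valence 4) → 0 H
  atom 13: N, bond orders sum to 1 (valence 3) → 2 H
  atom 14: O, bond orders sum to 2 (valence 2) → 0 H
Totals → C:8, H:7, Br:1, N:2, O:3.
In Hill order: C8H7BrN2O3.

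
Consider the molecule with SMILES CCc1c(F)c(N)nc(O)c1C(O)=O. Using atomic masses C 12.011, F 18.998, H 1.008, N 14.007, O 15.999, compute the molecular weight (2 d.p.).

First, the molecular formula is C8H9FN2O3 (counting implicit H from valence).
  C: 8 × 12.011 = 96.088
  F: 1 × 18.998 = 18.998
  H: 9 × 1.008 = 9.072
  N: 2 × 14.007 = 28.014
  O: 3 × 15.999 = 47.997
Sum: 8×12.011 + 1×18.998 + 9×1.008 + 2×14.007 + 3×15.999 = 200.169 → 200.17 g/mol.

200.17 g/mol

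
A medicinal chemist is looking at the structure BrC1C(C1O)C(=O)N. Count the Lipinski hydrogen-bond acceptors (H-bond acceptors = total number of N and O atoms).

N atoms: 1; O atoms: 2.
Lipinski HBA = 1 + 2 = 3.

3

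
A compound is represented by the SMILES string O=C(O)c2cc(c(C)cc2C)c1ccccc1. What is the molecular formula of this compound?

C15H14O2

Walk through each heavy atom and fill implicit hydrogens from standard valence (C 4, N 3, O 2, S 2, halogen 1); for lowercase aromatic atoms, an aromatic c carries 1 H when it has two neighbours and 0 H with three, and aromatic n carries 0 H:
  atom 1: O, bond orders sum to 2 (valence 2) → 0 H
  atom 2: C, bond orders sum to 4 (valence 4) → 0 H
  atom 3: O, bond orders sum to 1 (valence 2) → 1 H
  atom 4: aromatic c, 3 neighbours → 0 H
  atom 5: aromatic c, 2 neighbours → 1 H
  atom 6: aromatic c, 3 neighbours → 0 H
  atom 7: aromatic c, 3 neighbours → 0 H
  atom 8: C, bond orders sum to 1 (valence 4) → 3 H
  atom 9: aromatic c, 2 neighbours → 1 H
  atom 10: aromatic c, 3 neighbours → 0 H
  atom 11: C, bond orders sum to 1 (valence 4) → 3 H
  atom 12: aromatic c, 3 neighbours → 0 H
  atom 13: aromatic c, 2 neighbours → 1 H
  atom 14: aromatic c, 2 neighbours → 1 H
  atom 15: aromatic c, 2 neighbours → 1 H
  atom 16: aromatic c, 2 neighbours → 1 H
  atom 17: aromatic c, 2 neighbours → 1 H
Totals → C:15, H:14, O:2.
In Hill order: C15H14O2.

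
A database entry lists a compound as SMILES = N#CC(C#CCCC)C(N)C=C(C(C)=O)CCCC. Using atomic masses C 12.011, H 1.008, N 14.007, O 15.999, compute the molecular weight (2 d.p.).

First, the molecular formula is C16H24N2O (counting implicit H from valence).
  C: 16 × 12.011 = 192.176
  H: 24 × 1.008 = 24.192
  N: 2 × 14.007 = 28.014
  O: 1 × 15.999 = 15.999
Sum: 16×12.011 + 24×1.008 + 2×14.007 + 1×15.999 = 260.381 → 260.38 g/mol.

260.38 g/mol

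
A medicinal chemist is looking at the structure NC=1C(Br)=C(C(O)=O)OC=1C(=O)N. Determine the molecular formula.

C6H5BrN2O4

Walk through each heavy atom and fill implicit hydrogens from standard valence (C 4, N 3, O 2, S 2, halogen 1):
  atom 1: N, bond orders sum to 1 (valence 3) → 2 H
  atom 2: C, bond orders sum to 4 (valence 4) → 0 H
  atom 3: C, bond orders sum to 4 (valence 4) → 0 H
  atom 4: Br (halogen, monovalent) → 0 H
  atom 5: C, bond orders sum to 4 (valence 4) → 0 H
  atom 6: C, bond orders sum to 4 (valence 4) → 0 H
  atom 7: O, bond orders sum to 1 (valence 2) → 1 H
  atom 8: O, bond orders sum to 2 (valence 2) → 0 H
  atom 9: O, bond orders sum to 2 (valence 2) → 0 H
  atom 10: C, bond orders sum to 4 (valence 4) → 0 H
  atom 11: C, bond orders sum to 4 (valence 4) → 0 H
  atom 12: O, bond orders sum to 2 (valence 2) → 0 H
  atom 13: N, bond orders sum to 1 (valence 3) → 2 H
Totals → C:6, H:5, Br:1, N:2, O:4.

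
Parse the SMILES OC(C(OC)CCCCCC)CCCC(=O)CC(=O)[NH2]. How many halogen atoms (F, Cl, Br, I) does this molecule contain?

Scan the SMILES for the halogen motif — none present.
Groups that are present: 1 amide, 1 ether, 1 hydroxyl, 1 ketone.

0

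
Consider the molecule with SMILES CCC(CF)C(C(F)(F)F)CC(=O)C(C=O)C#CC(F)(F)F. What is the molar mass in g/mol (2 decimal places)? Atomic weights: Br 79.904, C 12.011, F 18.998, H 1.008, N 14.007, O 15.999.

334.23 g/mol

First, the molecular formula is C13H13F7O2 (counting implicit H from valence).
  C: 13 × 12.011 = 156.143
  F: 7 × 18.998 = 132.986
  H: 13 × 1.008 = 13.104
  O: 2 × 15.999 = 31.998
Sum: 13×12.011 + 7×18.998 + 13×1.008 + 2×15.999 = 334.231 → 334.23 g/mol.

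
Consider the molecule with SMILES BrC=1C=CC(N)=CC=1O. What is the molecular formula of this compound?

Walk through each heavy atom and fill implicit hydrogens from standard valence (C 4, N 3, O 2, S 2, halogen 1):
  atom 1: Br (halogen, monovalent) → 0 H
  atom 2: C, bond orders sum to 4 (valence 4) → 0 H
  atom 3: C, bond orders sum to 3 (valence 4) → 1 H
  atom 4: C, bond orders sum to 3 (valence 4) → 1 H
  atom 5: C, bond orders sum to 4 (valence 4) → 0 H
  atom 6: N, bond orders sum to 1 (valence 3) → 2 H
  atom 7: C, bond orders sum to 3 (valence 4) → 1 H
  atom 8: C, bond orders sum to 4 (valence 4) → 0 H
  atom 9: O, bond orders sum to 1 (valence 2) → 1 H
Totals → C:6, H:6, Br:1, N:1, O:1.
In Hill order: C6H6BrNO.

C6H6BrNO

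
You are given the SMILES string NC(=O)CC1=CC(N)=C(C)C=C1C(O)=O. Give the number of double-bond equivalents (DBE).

Molecular formula: C10H12N2O3.
DoU = (2C + 2 + N − H − X) / 2, where X is the halogen count and O/S are ignored.
    = (2·10 + 2 + 2 − 12 − 0) / 2 = 12 / 2 = 6.

6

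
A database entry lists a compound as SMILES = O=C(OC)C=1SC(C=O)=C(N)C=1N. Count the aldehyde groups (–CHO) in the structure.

1

The aldehyde motif appears at heavy-atom position 8 in the SMILES.
Other groups present: 1 ester, 2 primary amine.
Aldehyde count: 1.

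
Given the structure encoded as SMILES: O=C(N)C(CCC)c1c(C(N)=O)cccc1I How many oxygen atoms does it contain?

2

Scan the SMILES for O atoms (remember two-letter symbols like Cl and Br are single atoms).
Oxygen count: 2.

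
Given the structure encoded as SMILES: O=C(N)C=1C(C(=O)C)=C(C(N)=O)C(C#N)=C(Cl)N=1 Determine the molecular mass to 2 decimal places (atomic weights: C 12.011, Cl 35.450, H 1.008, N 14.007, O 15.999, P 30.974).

First, the molecular formula is C10H7ClN4O3 (counting implicit H from valence).
  C: 10 × 12.011 = 120.110
  Cl: 1 × 35.450 = 35.450
  H: 7 × 1.008 = 7.056
  N: 4 × 14.007 = 56.028
  O: 3 × 15.999 = 47.997
Sum: 10×12.011 + 1×35.450 + 7×1.008 + 4×14.007 + 3×15.999 = 266.641 → 266.64 g/mol.

266.64 g/mol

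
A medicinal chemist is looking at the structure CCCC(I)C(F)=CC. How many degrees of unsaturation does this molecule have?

Degree of unsaturation = (number of rings) + (number of π bonds).
Ring closures in the SMILES: 0.
π bonds: 1 double bond (each 1 DoU) → 1 DoU from unsaturation.
Total DoU = 0 + 1 = 1.

1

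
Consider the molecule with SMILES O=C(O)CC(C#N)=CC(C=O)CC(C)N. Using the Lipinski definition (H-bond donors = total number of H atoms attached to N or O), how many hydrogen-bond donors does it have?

Donors: find every N or O and count the H atoms it carries.
  atom 1 (O): bond orders sum to 2 → 0 H
  atom 3 (O): bond orders sum to 1 → 1 H
  atom 7 (N): bond orders sum to 3 → 0 H
  atom 11 (O): bond orders sum to 2 → 0 H
  atom 15 (N): bond orders sum to 1 → 2 H
Lipinski HBD = 3.

3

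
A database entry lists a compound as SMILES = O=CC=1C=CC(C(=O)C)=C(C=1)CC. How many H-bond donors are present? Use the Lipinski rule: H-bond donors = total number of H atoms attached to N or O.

0

Donors: find every N or O and count the H atoms it carries.
  atom 1 (O): bond orders sum to 2 → 0 H
  atom 8 (O): bond orders sum to 2 → 0 H
Lipinski HBD = 0.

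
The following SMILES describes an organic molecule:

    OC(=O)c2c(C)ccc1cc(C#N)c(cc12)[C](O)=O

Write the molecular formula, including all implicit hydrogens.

Walk through each heavy atom and fill implicit hydrogens from standard valence (C 4, N 3, O 2, S 2, halogen 1); for lowercase aromatic atoms, an aromatic c carries 1 H when it has two neighbours and 0 H with three, and aromatic n carries 0 H:
  atom 1: O, bond orders sum to 1 (valence 2) → 1 H
  atom 2: C, bond orders sum to 4 (valence 4) → 0 H
  atom 3: O, bond orders sum to 2 (valence 2) → 0 H
  atom 4: aromatic c, 3 neighbours → 0 H
  atom 5: aromatic c, 3 neighbours → 0 H
  atom 6: C, bond orders sum to 1 (valence 4) → 3 H
  atom 7: aromatic c, 2 neighbours → 1 H
  atom 8: aromatic c, 2 neighbours → 1 H
  atom 9: aromatic c, 3 neighbours → 0 H
  atom 10: aromatic c, 2 neighbours → 1 H
  atom 11: aromatic c, 3 neighbours → 0 H
  atom 12: C, bond orders sum to 4 (valence 4) → 0 H
  atom 13: N, bond orders sum to 3 (valence 3) → 0 H
  atom 14: aromatic c, 3 neighbours → 0 H
  atom 15: aromatic c, 2 neighbours → 1 H
  atom 16: aromatic c, 3 neighbours → 0 H
  atom 17: C with explicit H count 0
  atom 18: O, bond orders sum to 1 (valence 2) → 1 H
  atom 19: O, bond orders sum to 2 (valence 2) → 0 H
Totals → C:14, H:9, N:1, O:4.
In Hill order: C14H9NO4.

C14H9NO4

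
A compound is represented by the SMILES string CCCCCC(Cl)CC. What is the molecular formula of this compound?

C8H17Cl

Walk through each heavy atom and fill implicit hydrogens from standard valence (C 4, N 3, O 2, S 2, halogen 1):
  atom 1: C, bond orders sum to 1 (valence 4) → 3 H
  atom 2: C, bond orders sum to 2 (valence 4) → 2 H
  atom 3: C, bond orders sum to 2 (valence 4) → 2 H
  atom 4: C, bond orders sum to 2 (valence 4) → 2 H
  atom 5: C, bond orders sum to 2 (valence 4) → 2 H
  atom 6: C, bond orders sum to 3 (valence 4) → 1 H
  atom 7: Cl (halogen, monovalent) → 0 H
  atom 8: C, bond orders sum to 2 (valence 4) → 2 H
  atom 9: C, bond orders sum to 1 (valence 4) → 3 H
Totals → C:8, H:17, Cl:1.
In Hill order: C8H17Cl.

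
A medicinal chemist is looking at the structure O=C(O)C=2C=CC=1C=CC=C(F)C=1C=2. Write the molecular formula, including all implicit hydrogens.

C11H7FO2

Walk through each heavy atom and fill implicit hydrogens from standard valence (C 4, N 3, O 2, S 2, halogen 1):
  atom 1: O, bond orders sum to 2 (valence 2) → 0 H
  atom 2: C, bond orders sum to 4 (valence 4) → 0 H
  atom 3: O, bond orders sum to 1 (valence 2) → 1 H
  atom 4: C, bond orders sum to 4 (valence 4) → 0 H
  atom 5: C, bond orders sum to 3 (valence 4) → 1 H
  atom 6: C, bond orders sum to 3 (valence 4) → 1 H
  atom 7: C, bond orders sum to 4 (valence 4) → 0 H
  atom 8: C, bond orders sum to 3 (valence 4) → 1 H
  atom 9: C, bond orders sum to 3 (valence 4) → 1 H
  atom 10: C, bond orders sum to 3 (valence 4) → 1 H
  atom 11: C, bond orders sum to 4 (valence 4) → 0 H
  atom 12: F (halogen, monovalent) → 0 H
  atom 13: C, bond orders sum to 4 (valence 4) → 0 H
  atom 14: C, bond orders sum to 3 (valence 4) → 1 H
Totals → C:11, H:7, F:1, O:2.
In Hill order: C11H7FO2.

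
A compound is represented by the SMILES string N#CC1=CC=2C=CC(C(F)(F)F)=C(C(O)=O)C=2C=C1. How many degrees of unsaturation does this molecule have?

Molecular formula: C13H6F3NO2.
DoU = (2C + 2 + N − H − X) / 2, where X is the halogen count and O/S are ignored.
    = (2·13 + 2 + 1 − 6 − 3) / 2 = 20 / 2 = 10.

10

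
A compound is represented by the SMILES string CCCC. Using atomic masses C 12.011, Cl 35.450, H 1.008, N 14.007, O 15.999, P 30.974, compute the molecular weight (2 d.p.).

58.12 g/mol

First, the molecular formula is C4H10 (counting implicit H from valence).
  C: 4 × 12.011 = 48.044
  H: 10 × 1.008 = 10.080
Sum: 4×12.011 + 10×1.008 = 58.124 → 58.12 g/mol.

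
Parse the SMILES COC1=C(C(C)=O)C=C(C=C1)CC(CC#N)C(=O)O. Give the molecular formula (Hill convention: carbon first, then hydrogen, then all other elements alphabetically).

Walk through each heavy atom and fill implicit hydrogens from standard valence (C 4, N 3, O 2, S 2, halogen 1):
  atom 1: C, bond orders sum to 1 (valence 4) → 3 H
  atom 2: O, bond orders sum to 2 (valence 2) → 0 H
  atom 3: C, bond orders sum to 4 (valence 4) → 0 H
  atom 4: C, bond orders sum to 4 (valence 4) → 0 H
  atom 5: C, bond orders sum to 4 (valence 4) → 0 H
  atom 6: C, bond orders sum to 1 (valence 4) → 3 H
  atom 7: O, bond orders sum to 2 (valence 2) → 0 H
  atom 8: C, bond orders sum to 3 (valence 4) → 1 H
  atom 9: C, bond orders sum to 4 (valence 4) → 0 H
  atom 10: C, bond orders sum to 3 (valence 4) → 1 H
  atom 11: C, bond orders sum to 3 (valence 4) → 1 H
  atom 12: C, bond orders sum to 2 (valence 4) → 2 H
  atom 13: C, bond orders sum to 3 (valence 4) → 1 H
  atom 14: C, bond orders sum to 2 (valence 4) → 2 H
  atom 15: C, bond orders sum to 4 (valence 4) → 0 H
  atom 16: N, bond orders sum to 3 (valence 3) → 0 H
  atom 17: C, bond orders sum to 4 (valence 4) → 0 H
  atom 18: O, bond orders sum to 2 (valence 2) → 0 H
  atom 19: O, bond orders sum to 1 (valence 2) → 1 H
Totals → C:14, H:15, N:1, O:4.
In Hill order: C14H15NO4.

C14H15NO4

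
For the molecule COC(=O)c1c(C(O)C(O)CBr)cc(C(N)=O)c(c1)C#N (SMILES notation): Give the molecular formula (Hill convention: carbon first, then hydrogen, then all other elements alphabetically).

Walk through each heavy atom and fill implicit hydrogens from standard valence (C 4, N 3, O 2, S 2, halogen 1); for lowercase aromatic atoms, an aromatic c carries 1 H when it has two neighbours and 0 H with three, and aromatic n carries 0 H:
  atom 1: C, bond orders sum to 1 (valence 4) → 3 H
  atom 2: O, bond orders sum to 2 (valence 2) → 0 H
  atom 3: C, bond orders sum to 4 (valence 4) → 0 H
  atom 4: O, bond orders sum to 2 (valence 2) → 0 H
  atom 5: aromatic c, 3 neighbours → 0 H
  atom 6: aromatic c, 3 neighbours → 0 H
  atom 7: C, bond orders sum to 3 (valence 4) → 1 H
  atom 8: O, bond orders sum to 1 (valence 2) → 1 H
  atom 9: C, bond orders sum to 3 (valence 4) → 1 H
  atom 10: O, bond orders sum to 1 (valence 2) → 1 H
  atom 11: C, bond orders sum to 2 (valence 4) → 2 H
  atom 12: Br (halogen, monovalent) → 0 H
  atom 13: aromatic c, 2 neighbours → 1 H
  atom 14: aromatic c, 3 neighbours → 0 H
  atom 15: C, bond orders sum to 4 (valence 4) → 0 H
  atom 16: N, bond orders sum to 1 (valence 3) → 2 H
  atom 17: O, bond orders sum to 2 (valence 2) → 0 H
  atom 18: aromatic c, 3 neighbours → 0 H
  atom 19: aromatic c, 2 neighbours → 1 H
  atom 20: C, bond orders sum to 4 (valence 4) → 0 H
  atom 21: N, bond orders sum to 3 (valence 3) → 0 H
Totals → C:13, H:13, Br:1, N:2, O:5.

C13H13BrN2O5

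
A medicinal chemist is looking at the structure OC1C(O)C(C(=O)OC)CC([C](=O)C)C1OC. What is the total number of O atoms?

Scan the SMILES for O atoms (remember two-letter symbols like Cl and Br are single atoms).
Oxygen count: 6.

6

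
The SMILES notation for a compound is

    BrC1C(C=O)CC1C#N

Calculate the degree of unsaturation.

4

Degree of unsaturation = (number of rings) + (number of π bonds).
Ring closures in the SMILES: 1.
π bonds: 1 double bond (each 1 DoU), 1 triple bond (each 2 DoU) → 3 DoU from unsaturation.
Total DoU = 1 + 3 = 4.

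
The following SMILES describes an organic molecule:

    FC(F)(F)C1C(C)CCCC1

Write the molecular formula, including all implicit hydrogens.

C8H13F3

Walk through each heavy atom and fill implicit hydrogens from standard valence (C 4, N 3, O 2, S 2, halogen 1):
  atom 1: F (halogen, monovalent) → 0 H
  atom 2: C, bond orders sum to 4 (valence 4) → 0 H
  atom 3: F (halogen, monovalent) → 0 H
  atom 4: F (halogen, monovalent) → 0 H
  atom 5: C, bond orders sum to 3 (valence 4) → 1 H
  atom 6: C, bond orders sum to 3 (valence 4) → 1 H
  atom 7: C, bond orders sum to 1 (valence 4) → 3 H
  atom 8: C, bond orders sum to 2 (valence 4) → 2 H
  atom 9: C, bond orders sum to 2 (valence 4) → 2 H
  atom 10: C, bond orders sum to 2 (valence 4) → 2 H
  atom 11: C, bond orders sum to 2 (valence 4) → 2 H
Totals → C:8, H:13, F:3.
In Hill order: C8H13F3.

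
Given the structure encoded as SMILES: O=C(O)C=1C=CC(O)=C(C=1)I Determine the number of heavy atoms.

11

Every atom symbol written in the SMILES (organic subset) is one heavy atom; implicit H are not written.
Heavy atoms by element → C:7, I:1, O:3.
Total: 11.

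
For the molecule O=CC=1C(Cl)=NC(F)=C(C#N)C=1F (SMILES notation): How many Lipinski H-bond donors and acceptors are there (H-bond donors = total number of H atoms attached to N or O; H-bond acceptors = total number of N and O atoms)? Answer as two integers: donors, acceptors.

0, 3

Donors: find every N or O and count the H atoms it carries.
  atom 1 (O): bond orders sum to 2 → 0 H
  atom 6 (N): bond orders sum to 3 → 0 H
  atom 11 (N): bond orders sum to 3 → 0 H
Lipinski HBD = 0.
Acceptors: N atoms = 2, O atoms = 1 → HBA = 3.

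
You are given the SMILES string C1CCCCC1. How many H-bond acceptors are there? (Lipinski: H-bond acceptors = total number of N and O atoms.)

0

N atoms: 0; O atoms: 0.
Lipinski HBA = 0 + 0 = 0.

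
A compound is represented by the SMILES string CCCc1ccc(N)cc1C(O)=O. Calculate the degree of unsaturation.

5

Molecular formula: C10H13NO2.
DoU = (2C + 2 + N − H − X) / 2, where X is the halogen count and O/S are ignored.
    = (2·10 + 2 + 1 − 13 − 0) / 2 = 10 / 2 = 5.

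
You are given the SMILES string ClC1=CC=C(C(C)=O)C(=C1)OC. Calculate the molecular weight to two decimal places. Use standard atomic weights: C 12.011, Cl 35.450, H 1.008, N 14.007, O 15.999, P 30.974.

First, the molecular formula is C9H9ClO2 (counting implicit H from valence).
  C: 9 × 12.011 = 108.099
  Cl: 1 × 35.450 = 35.450
  H: 9 × 1.008 = 9.072
  O: 2 × 15.999 = 31.998
Sum: 9×12.011 + 1×35.450 + 9×1.008 + 2×15.999 = 184.619 → 184.62 g/mol.

184.62 g/mol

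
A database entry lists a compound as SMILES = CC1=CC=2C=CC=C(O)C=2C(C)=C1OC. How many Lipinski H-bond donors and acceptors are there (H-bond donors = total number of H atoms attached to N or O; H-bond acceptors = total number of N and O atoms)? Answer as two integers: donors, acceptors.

1, 2

Donors: find every N or O and count the H atoms it carries.
  atom 9 (O): bond orders sum to 1 → 1 H
  atom 14 (O): bond orders sum to 2 → 0 H
Lipinski HBD = 1.
Acceptors: N atoms = 0, O atoms = 2 → HBA = 2.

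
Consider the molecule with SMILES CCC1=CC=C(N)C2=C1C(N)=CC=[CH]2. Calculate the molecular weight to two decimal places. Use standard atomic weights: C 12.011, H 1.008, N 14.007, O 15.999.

186.26 g/mol

First, the molecular formula is C12H14N2 (counting implicit H from valence).
  C: 12 × 12.011 = 144.132
  H: 14 × 1.008 = 14.112
  N: 2 × 14.007 = 28.014
Sum: 12×12.011 + 14×1.008 + 2×14.007 = 186.258 → 186.26 g/mol.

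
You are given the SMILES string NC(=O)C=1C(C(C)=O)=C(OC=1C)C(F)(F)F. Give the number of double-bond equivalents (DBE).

5

Degree of unsaturation = (number of rings) + (number of π bonds).
Ring closures in the SMILES: 1.
π bonds: 4 double bonds (each 1 DoU) → 4 DoU from unsaturation.
Total DoU = 1 + 4 = 5.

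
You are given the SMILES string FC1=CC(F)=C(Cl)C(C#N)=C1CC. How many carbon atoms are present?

9

Count every carbon token in the SMILES (each C, including those in ring-closure positions and inside branches).
Carbon count: 9.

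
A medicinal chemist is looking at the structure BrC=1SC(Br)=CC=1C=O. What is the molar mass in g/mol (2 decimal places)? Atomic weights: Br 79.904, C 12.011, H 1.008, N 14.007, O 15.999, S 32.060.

First, the molecular formula is C5H2Br2OS (counting implicit H from valence).
  Br: 2 × 79.904 = 159.808
  C: 5 × 12.011 = 60.055
  H: 2 × 1.008 = 2.016
  O: 1 × 15.999 = 15.999
  S: 1 × 32.060 = 32.060
Sum: 2×79.904 + 5×12.011 + 2×1.008 + 1×15.999 + 1×32.060 = 269.938 → 269.94 g/mol.

269.94 g/mol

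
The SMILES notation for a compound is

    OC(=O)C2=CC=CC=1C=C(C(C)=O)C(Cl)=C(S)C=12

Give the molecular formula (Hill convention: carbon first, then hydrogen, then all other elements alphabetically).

C13H9ClO3S

Walk through each heavy atom and fill implicit hydrogens from standard valence (C 4, N 3, O 2, S 2, halogen 1):
  atom 1: O, bond orders sum to 1 (valence 2) → 1 H
  atom 2: C, bond orders sum to 4 (valence 4) → 0 H
  atom 3: O, bond orders sum to 2 (valence 2) → 0 H
  atom 4: C, bond orders sum to 4 (valence 4) → 0 H
  atom 5: C, bond orders sum to 3 (valence 4) → 1 H
  atom 6: C, bond orders sum to 3 (valence 4) → 1 H
  atom 7: C, bond orders sum to 3 (valence 4) → 1 H
  atom 8: C, bond orders sum to 4 (valence 4) → 0 H
  atom 9: C, bond orders sum to 3 (valence 4) → 1 H
  atom 10: C, bond orders sum to 4 (valence 4) → 0 H
  atom 11: C, bond orders sum to 4 (valence 4) → 0 H
  atom 12: C, bond orders sum to 1 (valence 4) → 3 H
  atom 13: O, bond orders sum to 2 (valence 2) → 0 H
  atom 14: C, bond orders sum to 4 (valence 4) → 0 H
  atom 15: Cl (halogen, monovalent) → 0 H
  atom 16: C, bond orders sum to 4 (valence 4) → 0 H
  atom 17: S, bond orders sum to 1 (valence 2) → 1 H
  atom 18: C, bond orders sum to 4 (valence 4) → 0 H
Totals → C:13, H:9, Cl:1, O:3, S:1.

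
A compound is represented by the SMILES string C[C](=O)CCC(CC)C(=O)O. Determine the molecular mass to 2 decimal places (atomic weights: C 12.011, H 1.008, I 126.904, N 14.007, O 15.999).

158.20 g/mol

First, the molecular formula is C8H14O3 (counting implicit H from valence).
  C: 8 × 12.011 = 96.088
  H: 14 × 1.008 = 14.112
  O: 3 × 15.999 = 47.997
Sum: 8×12.011 + 14×1.008 + 3×15.999 = 158.197 → 158.20 g/mol.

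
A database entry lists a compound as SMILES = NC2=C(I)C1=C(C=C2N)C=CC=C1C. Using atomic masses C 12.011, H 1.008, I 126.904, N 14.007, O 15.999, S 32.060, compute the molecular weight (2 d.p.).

298.13 g/mol

First, the molecular formula is C11H11IN2 (counting implicit H from valence).
  C: 11 × 12.011 = 132.121
  H: 11 × 1.008 = 11.088
  I: 1 × 126.904 = 126.904
  N: 2 × 14.007 = 28.014
Sum: 11×12.011 + 11×1.008 + 1×126.904 + 2×14.007 = 298.127 → 298.13 g/mol.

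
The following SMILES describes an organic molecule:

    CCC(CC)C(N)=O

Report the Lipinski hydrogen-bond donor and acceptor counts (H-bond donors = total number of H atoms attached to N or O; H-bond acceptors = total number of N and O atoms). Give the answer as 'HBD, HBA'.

Donors: find every N or O and count the H atoms it carries.
  atom 7 (N): bond orders sum to 1 → 2 H
  atom 8 (O): bond orders sum to 2 → 0 H
Lipinski HBD = 2.
Acceptors: N atoms = 1, O atoms = 1 → HBA = 2.

2, 2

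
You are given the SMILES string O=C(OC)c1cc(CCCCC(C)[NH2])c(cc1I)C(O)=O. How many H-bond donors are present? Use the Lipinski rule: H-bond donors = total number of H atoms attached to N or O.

Donors: find every N or O and count the H atoms it carries.
  atom 1 (O): bond orders sum to 2 → 0 H
  atom 3 (O): bond orders sum to 2 → 0 H
  atom 14 (N): bond orders sum to 1 → 2 H
  atom 20 (O): bond orders sum to 1 → 1 H
  atom 21 (O): bond orders sum to 2 → 0 H
Lipinski HBD = 3.

3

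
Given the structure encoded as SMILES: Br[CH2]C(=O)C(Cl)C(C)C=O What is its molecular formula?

C6H8BrClO2

Walk through each heavy atom and fill implicit hydrogens from standard valence (C 4, N 3, O 2, S 2, halogen 1):
  atom 1: Br (halogen, monovalent) → 0 H
  atom 2: C with explicit H count 2
  atom 3: C, bond orders sum to 4 (valence 4) → 0 H
  atom 4: O, bond orders sum to 2 (valence 2) → 0 H
  atom 5: C, bond orders sum to 3 (valence 4) → 1 H
  atom 6: Cl (halogen, monovalent) → 0 H
  atom 7: C, bond orders sum to 3 (valence 4) → 1 H
  atom 8: C, bond orders sum to 1 (valence 4) → 3 H
  atom 9: C, bond orders sum to 3 (valence 4) → 1 H
  atom 10: O, bond orders sum to 2 (valence 2) → 0 H
Totals → C:6, H:8, Br:1, Cl:1, O:2.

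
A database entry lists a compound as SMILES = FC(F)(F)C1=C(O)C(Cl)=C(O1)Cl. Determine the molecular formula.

C5HCl2F3O2

Walk through each heavy atom and fill implicit hydrogens from standard valence (C 4, N 3, O 2, S 2, halogen 1):
  atom 1: F (halogen, monovalent) → 0 H
  atom 2: C, bond orders sum to 4 (valence 4) → 0 H
  atom 3: F (halogen, monovalent) → 0 H
  atom 4: F (halogen, monovalent) → 0 H
  atom 5: C, bond orders sum to 4 (valence 4) → 0 H
  atom 6: C, bond orders sum to 4 (valence 4) → 0 H
  atom 7: O, bond orders sum to 1 (valence 2) → 1 H
  atom 8: C, bond orders sum to 4 (valence 4) → 0 H
  atom 9: Cl (halogen, monovalent) → 0 H
  atom 10: C, bond orders sum to 4 (valence 4) → 0 H
  atom 11: O, bond orders sum to 2 (valence 2) → 0 H
  atom 12: Cl (halogen, monovalent) → 0 H
Totals → C:5, H:1, Cl:2, F:3, O:2.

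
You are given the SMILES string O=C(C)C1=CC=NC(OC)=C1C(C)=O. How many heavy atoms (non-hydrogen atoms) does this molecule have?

Every atom symbol written in the SMILES (organic subset) is one heavy atom; implicit H are not written.
Heavy atoms by element → C:10, N:1, O:3.
Total: 14.

14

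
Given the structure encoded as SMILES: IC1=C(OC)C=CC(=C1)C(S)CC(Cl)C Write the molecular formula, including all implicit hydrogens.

Walk through each heavy atom and fill implicit hydrogens from standard valence (C 4, N 3, O 2, S 2, halogen 1):
  atom 1: I (halogen, monovalent) → 0 H
  atom 2: C, bond orders sum to 4 (valence 4) → 0 H
  atom 3: C, bond orders sum to 4 (valence 4) → 0 H
  atom 4: O, bond orders sum to 2 (valence 2) → 0 H
  atom 5: C, bond orders sum to 1 (valence 4) → 3 H
  atom 6: C, bond orders sum to 3 (valence 4) → 1 H
  atom 7: C, bond orders sum to 3 (valence 4) → 1 H
  atom 8: C, bond orders sum to 4 (valence 4) → 0 H
  atom 9: C, bond orders sum to 3 (valence 4) → 1 H
  atom 10: C, bond orders sum to 3 (valence 4) → 1 H
  atom 11: S, bond orders sum to 1 (valence 2) → 1 H
  atom 12: C, bond orders sum to 2 (valence 4) → 2 H
  atom 13: C, bond orders sum to 3 (valence 4) → 1 H
  atom 14: Cl (halogen, monovalent) → 0 H
  atom 15: C, bond orders sum to 1 (valence 4) → 3 H
Totals → C:11, H:14, Cl:1, I:1, O:1, S:1.

C11H14ClIOS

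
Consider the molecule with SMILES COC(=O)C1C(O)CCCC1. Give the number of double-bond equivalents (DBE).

2

Degree of unsaturation = (number of rings) + (number of π bonds).
Ring closures in the SMILES: 1.
π bonds: 1 double bond (each 1 DoU) → 1 DoU from unsaturation.
Total DoU = 1 + 1 = 2.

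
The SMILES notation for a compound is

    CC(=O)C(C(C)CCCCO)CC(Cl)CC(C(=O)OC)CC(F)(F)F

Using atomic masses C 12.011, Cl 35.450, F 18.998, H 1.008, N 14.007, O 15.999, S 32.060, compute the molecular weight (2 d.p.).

388.85 g/mol

First, the molecular formula is C17H28ClF3O4 (counting implicit H from valence).
  C: 17 × 12.011 = 204.187
  Cl: 1 × 35.450 = 35.450
  F: 3 × 18.998 = 56.994
  H: 28 × 1.008 = 28.224
  O: 4 × 15.999 = 63.996
Sum: 17×12.011 + 1×35.450 + 3×18.998 + 28×1.008 + 4×15.999 = 388.851 → 388.85 g/mol.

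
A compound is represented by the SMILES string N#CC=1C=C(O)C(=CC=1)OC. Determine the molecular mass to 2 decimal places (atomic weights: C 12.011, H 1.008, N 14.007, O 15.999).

149.15 g/mol

First, the molecular formula is C8H7NO2 (counting implicit H from valence).
  C: 8 × 12.011 = 96.088
  H: 7 × 1.008 = 7.056
  N: 1 × 14.007 = 14.007
  O: 2 × 15.999 = 31.998
Sum: 8×12.011 + 7×1.008 + 1×14.007 + 2×15.999 = 149.149 → 149.15 g/mol.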